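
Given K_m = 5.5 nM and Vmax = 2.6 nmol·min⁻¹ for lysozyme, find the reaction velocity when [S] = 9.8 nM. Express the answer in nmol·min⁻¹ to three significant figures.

1.67 nmol·min⁻¹

[S]/(Km+[S]) = 9.8/15.30 = 0.6405, the fractional saturation.
v = 0.6405 × Vmax = 0.6405 × 2.6 = 1.67 nmol·min⁻¹.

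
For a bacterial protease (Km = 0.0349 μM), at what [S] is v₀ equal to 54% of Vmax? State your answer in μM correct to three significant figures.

v/Vmax = [S]/(Km+[S]) = 0.54, so [S] = Km·0.54/(1 − 0.54) = 0.0349 × 1.174.
[S] = 0.0410 μM.

0.0410 μM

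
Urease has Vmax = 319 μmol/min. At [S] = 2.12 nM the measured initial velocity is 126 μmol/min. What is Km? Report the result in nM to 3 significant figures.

From v = Vmax[S]/(Km+[S]), Km = [S](Vmax − v)/v.
Km = 2.12 × (319 − 126) / 126 = 409.2/126 = 3.25 nM.

3.25 nM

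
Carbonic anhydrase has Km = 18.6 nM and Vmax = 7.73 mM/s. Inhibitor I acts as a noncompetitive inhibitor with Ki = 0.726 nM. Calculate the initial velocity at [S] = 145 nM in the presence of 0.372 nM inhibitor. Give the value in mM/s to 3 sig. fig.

With α = 1 + [I]/Ki = 1 + 0.372/0.726 = 1.512, the noncompetitive rate law is v = (Vmax/α)·[S] / (Km + [S]).
v = (7.73/1.512)×145 / (18.6 + 145) = 741.1/163.6 = 4.53 mM/s.

4.53 mM/s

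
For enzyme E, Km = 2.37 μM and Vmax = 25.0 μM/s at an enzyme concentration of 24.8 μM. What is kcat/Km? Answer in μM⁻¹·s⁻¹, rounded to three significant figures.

0.425 μM⁻¹·s⁻¹

kcat = Vmax/[E]total = 25.0/24.8 = 1.01 s⁻¹.
kcat/Km = 1.01/2.37 = 0.425 μM⁻¹·s⁻¹.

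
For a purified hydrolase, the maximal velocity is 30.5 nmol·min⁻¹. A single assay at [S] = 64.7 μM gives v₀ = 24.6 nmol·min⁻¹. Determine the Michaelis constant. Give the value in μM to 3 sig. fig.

15.5 μM

v/Vmax = 24.6/30.5 = 0.8066 = [S]/(Km+[S]).
So Km + [S] = [S]/0.8066 = 80.22 μM, giving Km = 80.22 − 64.7 = 15.5 μM.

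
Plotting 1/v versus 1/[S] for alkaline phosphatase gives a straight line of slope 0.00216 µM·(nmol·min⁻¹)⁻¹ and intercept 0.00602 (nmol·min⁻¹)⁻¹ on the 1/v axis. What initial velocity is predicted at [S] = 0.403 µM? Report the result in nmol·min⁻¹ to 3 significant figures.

87.9 nmol·min⁻¹

The y-intercept is 1/Vmax, so Vmax = 1/0.00602 = 166 nmol·min⁻¹.
The slope is Km/Vmax, so Km = 0.00216 × 166 = 0.359 µM.
Then v = 166 × 0.403/(0.359 + 0.403) = 87.9 nmol·min⁻¹.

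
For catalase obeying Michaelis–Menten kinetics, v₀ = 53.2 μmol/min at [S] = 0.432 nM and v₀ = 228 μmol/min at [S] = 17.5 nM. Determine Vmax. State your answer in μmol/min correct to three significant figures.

In reciprocal form, 1/v = (Km/Vmax)·(1/[S]) + 1/Vmax. The two points give (1/[S], 1/v) = (2.315, 0.01880) and (0.05714, 0.004386).
Slope = (0.01880 − 0.004386)/(2.315 − 0.05714) = 0.006383; intercept = 0.01880 − 0.006383×2.315 = 0.004021.
Vmax = 1/intercept = 249 μmol/min; Km = slope × Vmax = 0.006383 × 249 = 1.59 nM.

249 μmol/min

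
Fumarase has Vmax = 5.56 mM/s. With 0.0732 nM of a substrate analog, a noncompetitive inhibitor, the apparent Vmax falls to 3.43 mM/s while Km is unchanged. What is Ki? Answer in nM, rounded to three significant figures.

Noncompetitive: Vmax,app = Vmax/α with α = 1 + [I]/Ki.
α = Vmax/Vmax,app = 5.56/3.43 = 1.621.
Since α = 1 + [I]/Ki, [I]/Ki = 1.621 − 1 = 0.6210 and Ki = 0.0732/0.6210 = 0.118 nM.

0.118 nM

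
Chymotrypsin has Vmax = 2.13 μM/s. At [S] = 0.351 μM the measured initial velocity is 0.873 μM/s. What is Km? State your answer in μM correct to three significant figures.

0.505 μM

From v = Vmax[S]/(Km+[S]), Km = [S](Vmax − v)/v.
Km = 0.351 × (2.13 − 0.873) / 0.873 = 0.4412/0.873 = 0.505 μM.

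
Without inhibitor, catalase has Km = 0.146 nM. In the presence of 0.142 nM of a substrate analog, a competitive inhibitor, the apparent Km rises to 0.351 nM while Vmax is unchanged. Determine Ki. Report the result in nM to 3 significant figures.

Competitive: Km,app = α·Km with α = 1 + [I]/Ki.
α = Km,app/Km = 0.351/0.146 = 2.404.
Ki = [I]/(α − 1) = 0.142/1.404 = 0.101 nM.

0.101 nM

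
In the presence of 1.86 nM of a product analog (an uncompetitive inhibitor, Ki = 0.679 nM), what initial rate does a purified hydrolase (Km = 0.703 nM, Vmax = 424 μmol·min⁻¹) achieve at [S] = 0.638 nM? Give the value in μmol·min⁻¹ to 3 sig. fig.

87.6 μmol·min⁻¹

α = 1 + [I]/Ki = 1 + 1.86/0.679 = 3.739.
For an uncompetitive inhibitor, both parameters are divided by α, giving Vmax/α and Km/α: Km,app = 0.188 nM, Vmax,app = 113 μmol·min⁻¹.
v = Vmax,app·[S]/(Km,app + [S]) = 113 × 0.638/(0.188 + 0.638) = 87.6 μmol·min⁻¹.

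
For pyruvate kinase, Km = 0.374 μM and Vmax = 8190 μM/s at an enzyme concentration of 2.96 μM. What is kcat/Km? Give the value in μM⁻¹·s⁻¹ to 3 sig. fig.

7400 μM⁻¹·s⁻¹

kcat = Vmax/[E]total = 8190/2.96 = 2770 s⁻¹.
kcat/Km = 2770/0.374 = 7400 μM⁻¹·s⁻¹.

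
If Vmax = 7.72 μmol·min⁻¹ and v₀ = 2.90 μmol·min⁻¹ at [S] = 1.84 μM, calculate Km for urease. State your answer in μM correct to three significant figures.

From v = Vmax[S]/(Km+[S]), Km = [S](Vmax − v)/v.
Km = 1.84 × (7.72 − 2.90) / 2.90 = 8.869/2.90 = 3.06 μM.

3.06 μM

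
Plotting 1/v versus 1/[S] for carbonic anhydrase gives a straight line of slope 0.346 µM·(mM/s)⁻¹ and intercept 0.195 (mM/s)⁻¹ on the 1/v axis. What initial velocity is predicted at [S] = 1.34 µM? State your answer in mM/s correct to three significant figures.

The y-intercept is 1/Vmax, so Vmax = 1/0.195 = 5.13 mM/s.
The slope is Km/Vmax, so Km = 0.346 × 5.13 = 1.77 µM.
Then v = 5.13 × 1.34/(1.77 + 1.34) = 2.21 mM/s.

2.21 mM/s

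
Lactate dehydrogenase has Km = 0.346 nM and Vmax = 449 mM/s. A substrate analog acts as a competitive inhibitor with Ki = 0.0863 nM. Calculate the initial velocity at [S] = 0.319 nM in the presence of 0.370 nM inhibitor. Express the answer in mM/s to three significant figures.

α = 1 + [I]/Ki = 1 + 0.370/0.0863 = 5.287.
For a competitive inhibitor, Vmax is unchanged and the apparent Km becomes α·Km: Km,app = 1.83 nM, Vmax,app = 449 mM/s.
v = Vmax,app·[S]/(Km,app + [S]) = 449 × 0.319/(1.83 + 0.319) = 66.7 mM/s.

66.7 mM/s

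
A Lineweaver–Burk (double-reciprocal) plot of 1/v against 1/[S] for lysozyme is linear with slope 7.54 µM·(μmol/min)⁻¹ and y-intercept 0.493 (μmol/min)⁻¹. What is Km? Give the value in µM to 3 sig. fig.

15.3 µM

y-intercept = 1/Vmax ⇒ Vmax = 2.03 μmol/min; slope = Km/Vmax ⇒ Km = slope × Vmax.
Km = 7.54 × 2.03 = 15.3 µM.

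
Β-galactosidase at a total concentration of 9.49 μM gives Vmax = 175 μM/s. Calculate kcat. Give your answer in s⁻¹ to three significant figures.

kcat = Vmax/[E]total = 175 μM/s / 9.49 μM = 18.4 s⁻¹.

18.4 s⁻¹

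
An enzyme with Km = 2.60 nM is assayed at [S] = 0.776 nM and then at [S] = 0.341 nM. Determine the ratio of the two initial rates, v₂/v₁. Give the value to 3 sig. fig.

Since Vmax cancels, v₂/v₁ = [S]₂(Km+[S]₁) / [S]₁(Km+[S]₂).
= 0.341×(2.60+0.776) / (0.776×(2.60+0.341)) = 1.151/2.282 = 0.504.

0.504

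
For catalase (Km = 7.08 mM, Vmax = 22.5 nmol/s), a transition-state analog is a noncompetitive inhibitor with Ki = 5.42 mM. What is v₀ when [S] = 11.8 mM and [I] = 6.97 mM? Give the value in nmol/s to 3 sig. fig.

With α = 1 + [I]/Ki = 1 + 6.97/5.42 = 2.286, the noncompetitive rate law is v = (Vmax/α)·[S] / (Km + [S]).
v = (22.5/2.286)×11.8 / (7.08 + 11.8) = 116.1/18.88 = 6.15 nmol/s.

6.15 nmol/s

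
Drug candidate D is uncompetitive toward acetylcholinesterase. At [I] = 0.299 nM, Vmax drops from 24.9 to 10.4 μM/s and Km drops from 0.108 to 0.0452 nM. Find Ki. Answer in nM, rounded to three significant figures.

0.214 nM

Uncompetitive: Vmax,app = Vmax/α (and Km,app = Km/α) with α = 1 + [I]/Ki.
α = Vmax/Vmax,app = 24.9/10.4 = 2.394.
Ki = [I]/(α − 1) = 0.299/1.394 = 0.214 nM.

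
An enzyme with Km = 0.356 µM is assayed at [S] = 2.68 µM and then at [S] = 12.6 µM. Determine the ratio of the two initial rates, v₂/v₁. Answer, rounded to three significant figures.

The fractional saturations are [S]/(Km+[S]) = 2.68/3.036 = 0.8827 and 12.6/12.96 = 0.9725.
v₂/v₁ is just their ratio: 0.9725/0.8827 = 1.10.

1.10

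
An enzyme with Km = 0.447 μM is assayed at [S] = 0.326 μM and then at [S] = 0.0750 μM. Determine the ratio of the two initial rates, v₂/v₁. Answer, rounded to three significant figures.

The fractional saturations are [S]/(Km+[S]) = 0.326/0.7730 = 0.4217 and 0.0750/0.5220 = 0.1437.
v₂/v₁ is just their ratio: 0.1437/0.4217 = 0.341.

0.341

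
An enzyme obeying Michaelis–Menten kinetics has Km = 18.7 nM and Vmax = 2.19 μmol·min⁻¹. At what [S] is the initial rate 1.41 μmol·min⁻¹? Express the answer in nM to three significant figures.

Rearranging v = Vmax[S]/(Km+[S]) gives [S] = Km·v/(Vmax − v).
[S] = 18.7 × 1.41 / (2.19 − 1.41) = 26.37/0.7800 = 33.8 nM.

33.8 nM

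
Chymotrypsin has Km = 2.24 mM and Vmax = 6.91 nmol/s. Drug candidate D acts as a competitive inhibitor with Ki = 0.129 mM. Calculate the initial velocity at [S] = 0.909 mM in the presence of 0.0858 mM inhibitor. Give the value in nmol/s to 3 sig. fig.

α = 1 + [I]/Ki = 1 + 0.0858/0.129 = 1.665.
For a competitive inhibitor, Vmax is unchanged and the apparent Km becomes α·Km: Km,app = 3.73 mM, Vmax,app = 6.91 nmol/s.
v = Vmax,app·[S]/(Km,app + [S]) = 6.91 × 0.909/(3.73 + 0.909) = 1.35 nmol/s.

1.35 nmol/s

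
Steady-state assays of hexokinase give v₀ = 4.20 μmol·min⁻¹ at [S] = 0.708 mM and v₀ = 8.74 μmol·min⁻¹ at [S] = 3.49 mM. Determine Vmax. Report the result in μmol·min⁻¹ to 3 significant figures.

12.1 μmol·min⁻¹

In reciprocal form, 1/v = (Km/Vmax)·(1/[S]) + 1/Vmax. The two points give (1/[S], 1/v) = (1.412, 0.2381) and (0.2865, 0.1144).
Slope = (0.2381 − 0.1144)/(1.412 − 0.2865) = 0.1098; intercept = 0.2381 − 0.1098×1.412 = 0.08294.
Vmax = 1/intercept = 12.1 μmol·min⁻¹; Km = slope × Vmax = 0.1098 × 12.1 = 1.32 mM.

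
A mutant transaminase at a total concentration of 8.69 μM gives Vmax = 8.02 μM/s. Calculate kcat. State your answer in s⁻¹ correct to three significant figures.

0.923 s⁻¹

kcat = Vmax/[E]total = 8.02 μM/s / 8.69 μM = 0.923 s⁻¹.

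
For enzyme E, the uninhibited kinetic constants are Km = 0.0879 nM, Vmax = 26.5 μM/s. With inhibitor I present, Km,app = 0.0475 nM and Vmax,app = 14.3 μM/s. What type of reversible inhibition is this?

uncompetitive

Both Km and Vmax decrease by the same factor (~1.85-fold) — characteristic of uncompetitive inhibition.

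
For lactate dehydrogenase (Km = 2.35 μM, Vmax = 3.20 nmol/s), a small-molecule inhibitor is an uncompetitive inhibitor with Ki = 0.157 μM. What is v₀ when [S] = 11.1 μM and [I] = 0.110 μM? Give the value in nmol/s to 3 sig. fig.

1.67 nmol/s

α = 1 + [I]/Ki = 1 + 0.110/0.157 = 1.701.
For an uncompetitive inhibitor, both parameters are divided by α, giving Vmax/α and Km/α: Km,app = 1.38 μM, Vmax,app = 1.88 nmol/s.
v = Vmax,app·[S]/(Km,app + [S]) = 1.88 × 11.1/(1.38 + 11.1) = 1.67 nmol/s.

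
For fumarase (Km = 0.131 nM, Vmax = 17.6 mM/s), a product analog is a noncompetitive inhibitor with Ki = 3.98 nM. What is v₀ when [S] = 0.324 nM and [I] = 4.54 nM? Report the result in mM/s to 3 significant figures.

With α = 1 + [I]/Ki = 1 + 4.54/3.98 = 2.141, the noncompetitive rate law is v = (Vmax/α)·[S] / (Km + [S]).
v = (17.6/2.141)×0.324 / (0.131 + 0.324) = 2.664/0.4550 = 5.85 mM/s.

5.85 mM/s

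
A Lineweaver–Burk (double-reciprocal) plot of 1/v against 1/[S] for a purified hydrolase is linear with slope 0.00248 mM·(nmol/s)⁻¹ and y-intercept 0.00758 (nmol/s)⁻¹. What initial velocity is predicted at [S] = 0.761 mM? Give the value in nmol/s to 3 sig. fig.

92.3 nmol/s

The y-intercept is 1/Vmax, so Vmax = 1/0.00758 = 132 nmol/s.
The slope is Km/Vmax, so Km = 0.00248 × 132 = 0.327 mM.
Then v = 132 × 0.761/(0.327 + 0.761) = 92.3 nmol/s.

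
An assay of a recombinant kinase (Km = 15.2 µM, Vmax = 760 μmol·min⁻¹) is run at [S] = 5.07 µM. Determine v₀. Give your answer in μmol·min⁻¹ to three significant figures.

v = Vmax·[S]/(Km + [S]) = 760 × 5.07 / (15.2 + 5.07)
  = 3853 / 20.27 = 190 μmol·min⁻¹.

190 μmol·min⁻¹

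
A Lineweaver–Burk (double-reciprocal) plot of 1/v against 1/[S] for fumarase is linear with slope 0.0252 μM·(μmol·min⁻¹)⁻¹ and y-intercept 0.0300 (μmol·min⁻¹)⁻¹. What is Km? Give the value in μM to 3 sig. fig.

y-intercept = 1/Vmax ⇒ Vmax = 33.3 μmol·min⁻¹; slope = Km/Vmax ⇒ Km = slope × Vmax.
Km = 0.0252 × 33.3 = 0.840 μM.

0.840 μM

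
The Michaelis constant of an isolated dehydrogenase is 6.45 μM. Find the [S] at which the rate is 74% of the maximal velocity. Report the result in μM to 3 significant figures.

v/Vmax = [S]/(Km+[S]) = 0.74, so [S] = Km·0.74/(1 − 0.74) = 6.45 × 2.846.
[S] = 18.4 μM.

18.4 μM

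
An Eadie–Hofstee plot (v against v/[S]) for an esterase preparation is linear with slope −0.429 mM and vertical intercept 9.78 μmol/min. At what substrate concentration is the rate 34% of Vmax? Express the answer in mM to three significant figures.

0.221 mM

The Eadie–Hofstee slope gives Km = 0.429 mM (slope = −Km).
v/Vmax = [S]/(Km+[S]) = 0.34 ⇒ [S] = Km·0.34/(1−0.34) = 0.429 × 0.5152 = 0.221 mM.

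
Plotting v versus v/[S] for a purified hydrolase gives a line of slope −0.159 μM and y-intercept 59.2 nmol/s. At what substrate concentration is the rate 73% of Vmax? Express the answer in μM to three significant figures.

The Eadie–Hofstee slope gives Km = 0.159 μM (slope = −Km).
v/Vmax = [S]/(Km+[S]) = 0.73 ⇒ [S] = Km·0.73/(1−0.73) = 0.159 × 2.704 = 0.430 μM.

0.430 μM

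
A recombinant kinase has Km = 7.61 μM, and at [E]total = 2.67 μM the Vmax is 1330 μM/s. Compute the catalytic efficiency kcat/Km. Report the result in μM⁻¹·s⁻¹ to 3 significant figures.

65.5 μM⁻¹·s⁻¹

kcat = Vmax/[E]total = 1330/2.67 = 498 s⁻¹.
kcat/Km = 498/7.61 = 65.5 μM⁻¹·s⁻¹.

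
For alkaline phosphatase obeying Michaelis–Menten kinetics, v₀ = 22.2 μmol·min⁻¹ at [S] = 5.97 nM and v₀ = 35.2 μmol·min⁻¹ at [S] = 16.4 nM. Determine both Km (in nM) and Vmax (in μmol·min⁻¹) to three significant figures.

Km = 8.27 nM; Vmax = 52.9 μmol·min⁻¹

In reciprocal form, 1/v = (Km/Vmax)·(1/[S]) + 1/Vmax. The two points give (1/[S], 1/v) = (0.1675, 0.04505) and (0.06098, 0.02841).
Slope = (0.04505 − 0.02841)/(0.1675 − 0.06098) = 0.1562; intercept = 0.04505 − 0.1562×0.1675 = 0.01889.
Vmax = 1/intercept = 52.9 μmol·min⁻¹; Km = slope × Vmax = 0.1562 × 52.9 = 8.27 nM.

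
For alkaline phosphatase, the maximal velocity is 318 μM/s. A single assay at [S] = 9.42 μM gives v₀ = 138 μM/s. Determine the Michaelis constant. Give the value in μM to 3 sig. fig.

From v = Vmax[S]/(Km+[S]), Km = [S](Vmax − v)/v.
Km = 9.42 × (318 − 138) / 138 = 1696/138 = 12.3 μM.

12.3 μM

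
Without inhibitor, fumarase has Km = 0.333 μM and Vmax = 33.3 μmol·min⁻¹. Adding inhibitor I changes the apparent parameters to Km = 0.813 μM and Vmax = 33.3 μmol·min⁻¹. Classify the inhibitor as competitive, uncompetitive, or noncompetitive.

competitive

Km increases (0.333 → 0.813 μM) while Vmax is unchanged — the hallmark of competitive inhibition.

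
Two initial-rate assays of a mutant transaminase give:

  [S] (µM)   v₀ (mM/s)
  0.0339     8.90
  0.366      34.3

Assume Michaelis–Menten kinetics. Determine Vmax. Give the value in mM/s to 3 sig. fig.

From v = Vmax[S]/(Km+[S]), each point gives Vmax = v(Km+[S])/[S].
Equating: 8.90(Km+0.0339)/0.0339 = 34.3(Km+0.366)/0.366.
262.5·Km + 8.90 = 93.72·Km + 34.3, so (262.5 − 93.72)·Km = 34.3 − 8.90.
Km = 25.40/168.8 = 0.150 µM; then Vmax = 8.90(0.150+0.0339)/0.0339 = 48.4 mM/s.

48.4 mM/s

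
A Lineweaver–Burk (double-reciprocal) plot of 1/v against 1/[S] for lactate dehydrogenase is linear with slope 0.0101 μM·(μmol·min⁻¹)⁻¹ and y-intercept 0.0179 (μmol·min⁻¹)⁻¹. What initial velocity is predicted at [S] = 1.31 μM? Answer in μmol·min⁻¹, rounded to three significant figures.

The y-intercept is 1/Vmax, so Vmax = 1/0.0179 = 55.9 μmol·min⁻¹.
The slope is Km/Vmax, so Km = 0.0101 × 55.9 = 0.564 μM.
Then v = 55.9 × 1.31/(0.564 + 1.31) = 39.0 μmol·min⁻¹.

39.0 μmol·min⁻¹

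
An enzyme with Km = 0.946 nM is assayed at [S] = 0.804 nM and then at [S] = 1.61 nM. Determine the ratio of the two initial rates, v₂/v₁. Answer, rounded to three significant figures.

The fractional saturations are [S]/(Km+[S]) = 0.804/1.750 = 0.4594 and 1.61/2.556 = 0.6299.
v₂/v₁ is just their ratio: 0.6299/0.4594 = 1.37.

1.37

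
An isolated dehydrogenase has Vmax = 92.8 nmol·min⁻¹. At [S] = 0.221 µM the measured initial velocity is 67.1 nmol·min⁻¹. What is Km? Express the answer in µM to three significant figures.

0.0846 µM

v/Vmax = 67.1/92.8 = 0.7231 = [S]/(Km+[S]).
So Km + [S] = [S]/0.7231 = 0.3056 µM, giving Km = 0.3056 − 0.221 = 0.0846 µM.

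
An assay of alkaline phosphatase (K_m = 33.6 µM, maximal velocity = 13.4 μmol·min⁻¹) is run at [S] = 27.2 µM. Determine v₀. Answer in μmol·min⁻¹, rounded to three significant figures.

[S]/(Km+[S]) = 27.2/60.80 = 0.4474, the fractional saturation.
v = 0.4474 × Vmax = 0.4474 × 13.4 = 5.99 μmol·min⁻¹.

5.99 μmol·min⁻¹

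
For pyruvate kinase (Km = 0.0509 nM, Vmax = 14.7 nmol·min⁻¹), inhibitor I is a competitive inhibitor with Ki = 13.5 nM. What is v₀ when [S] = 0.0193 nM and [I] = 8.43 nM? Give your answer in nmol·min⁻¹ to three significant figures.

With α = 1 + [I]/Ki = 1 + 8.43/13.5 = 1.624, the competitive rate law is v = Vmax[S] / (αKm + [S]).
v = 14.7×0.0193 / (1.624×0.0509 + 0.0193) = 0.2837/0.1020 = 2.78 nmol·min⁻¹.

2.78 nmol·min⁻¹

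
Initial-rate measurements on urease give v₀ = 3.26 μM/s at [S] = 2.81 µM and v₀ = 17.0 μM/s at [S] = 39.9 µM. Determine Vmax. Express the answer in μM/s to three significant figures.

25.0 μM/s

From v = Vmax[S]/(Km+[S]), each point gives Vmax = v(Km+[S])/[S].
Equating: 3.26(Km+2.81)/2.81 = 17.0(Km+39.9)/39.9.
1.160·Km + 3.26 = 0.4261·Km + 17.0, so (1.160 − 0.4261)·Km = 17.0 − 3.26.
Km = 13.74/0.7341 = 18.7 µM; then Vmax = 3.26(18.7+2.81)/2.81 = 25.0 μM/s.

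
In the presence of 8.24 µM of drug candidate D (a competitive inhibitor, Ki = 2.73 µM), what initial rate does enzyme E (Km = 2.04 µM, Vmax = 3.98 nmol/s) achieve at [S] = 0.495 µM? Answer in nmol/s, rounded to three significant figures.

α = 1 + [I]/Ki = 1 + 8.24/2.73 = 4.018.
For a competitive inhibitor, Vmax is unchanged and the apparent Km becomes α·Km: Km,app = 8.20 µM, Vmax,app = 3.98 nmol/s.
v = Vmax,app·[S]/(Km,app + [S]) = 3.98 × 0.495/(8.20 + 0.495) = 0.227 nmol/s.

0.227 nmol/s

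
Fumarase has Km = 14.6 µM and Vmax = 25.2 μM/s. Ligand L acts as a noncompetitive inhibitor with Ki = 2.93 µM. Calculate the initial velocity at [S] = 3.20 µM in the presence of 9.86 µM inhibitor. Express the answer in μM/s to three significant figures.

With α = 1 + [I]/Ki = 1 + 9.86/2.93 = 4.365, the noncompetitive rate law is v = (Vmax/α)·[S] / (Km + [S]).
v = (25.2/4.365)×3.20 / (14.6 + 3.20) = 18.47/17.80 = 1.04 μM/s.

1.04 μM/s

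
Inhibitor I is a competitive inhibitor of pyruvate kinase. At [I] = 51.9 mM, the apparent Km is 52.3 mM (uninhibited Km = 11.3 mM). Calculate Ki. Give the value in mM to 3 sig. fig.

Competitive: Km,app = α·Km with α = 1 + [I]/Ki.
α = Km,app/Km = 52.3/11.3 = 4.628.
Ki = [I]/(α − 1) = 51.9/3.628 = 14.3 mM.

14.3 mM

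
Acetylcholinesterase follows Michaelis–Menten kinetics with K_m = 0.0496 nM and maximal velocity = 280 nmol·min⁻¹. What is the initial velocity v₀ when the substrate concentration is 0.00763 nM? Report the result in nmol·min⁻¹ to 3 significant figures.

[S]/(Km+[S]) = 0.00763/0.05723 = 0.1333, the fractional saturation.
v = 0.1333 × Vmax = 0.1333 × 280 = 37.3 nmol·min⁻¹.

37.3 nmol·min⁻¹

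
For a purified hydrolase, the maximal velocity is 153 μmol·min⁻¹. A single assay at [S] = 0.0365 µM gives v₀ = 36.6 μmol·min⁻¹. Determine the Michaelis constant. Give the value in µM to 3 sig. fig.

0.116 µM

From v = Vmax[S]/(Km+[S]), Km = [S](Vmax − v)/v.
Km = 0.0365 × (153 − 36.6) / 36.6 = 4.249/36.6 = 0.116 µM.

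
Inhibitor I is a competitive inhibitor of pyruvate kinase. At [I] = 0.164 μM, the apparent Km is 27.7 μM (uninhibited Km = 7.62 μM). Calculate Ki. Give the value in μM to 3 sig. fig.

0.0622 μM

Competitive: Km,app = α·Km with α = 1 + [I]/Ki.
α = Km,app/Km = 27.7/7.62 = 3.635.
Since α = 1 + [I]/Ki, [I]/Ki = 3.635 − 1 = 2.635 and Ki = 0.164/2.635 = 0.0622 μM.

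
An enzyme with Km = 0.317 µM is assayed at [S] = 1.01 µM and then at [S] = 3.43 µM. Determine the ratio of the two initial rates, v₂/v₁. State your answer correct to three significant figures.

Since Vmax cancels, v₂/v₁ = [S]₂(Km+[S]₁) / [S]₁(Km+[S]₂).
= 3.43×(0.317+1.01) / (1.01×(0.317+3.43)) = 4.552/3.784 = 1.20.

1.20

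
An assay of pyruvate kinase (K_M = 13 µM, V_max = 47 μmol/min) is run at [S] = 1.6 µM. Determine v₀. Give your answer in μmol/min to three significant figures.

[S]/(Km+[S]) = 1.6/14.60 = 0.1096, the fractional saturation.
v = 0.1096 × Vmax = 0.1096 × 47 = 5.15 μmol/min.

5.15 μmol/min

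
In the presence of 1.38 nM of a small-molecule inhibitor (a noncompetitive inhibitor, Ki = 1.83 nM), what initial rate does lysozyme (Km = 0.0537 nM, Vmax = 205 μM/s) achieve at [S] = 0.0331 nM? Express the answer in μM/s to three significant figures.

With α = 1 + [I]/Ki = 1 + 1.38/1.83 = 1.754, the noncompetitive rate law is v = (Vmax/α)·[S] / (Km + [S]).
v = (205/1.754)×0.0331 / (0.0537 + 0.0331) = 3.868/0.08680 = 44.6 μM/s.

44.6 μM/s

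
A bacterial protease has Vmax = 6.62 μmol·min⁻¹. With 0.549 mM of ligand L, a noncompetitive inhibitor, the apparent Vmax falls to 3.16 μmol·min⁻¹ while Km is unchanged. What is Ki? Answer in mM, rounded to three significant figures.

0.501 mM

Noncompetitive: Vmax,app = Vmax/α with α = 1 + [I]/Ki.
α = Vmax/Vmax,app = 6.62/3.16 = 2.095.
Since α = 1 + [I]/Ki, [I]/Ki = 2.095 − 1 = 1.095 and Ki = 0.549/1.095 = 0.501 mM.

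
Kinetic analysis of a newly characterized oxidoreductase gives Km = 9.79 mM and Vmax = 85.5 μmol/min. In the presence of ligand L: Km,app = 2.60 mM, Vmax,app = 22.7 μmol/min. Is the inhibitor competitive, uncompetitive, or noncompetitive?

uncompetitive

Both Km and Vmax decrease by the same factor (~3.76-fold) — characteristic of uncompetitive inhibition.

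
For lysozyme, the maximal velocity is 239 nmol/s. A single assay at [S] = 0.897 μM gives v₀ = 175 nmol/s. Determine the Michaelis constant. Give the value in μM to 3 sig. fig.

From v = Vmax[S]/(Km+[S]), Km = [S](Vmax − v)/v.
Km = 0.897 × (239 − 175) / 175 = 57.41/175 = 0.328 μM.

0.328 μM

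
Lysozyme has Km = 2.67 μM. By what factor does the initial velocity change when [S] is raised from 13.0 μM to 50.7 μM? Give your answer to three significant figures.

1.15

The fractional saturations are [S]/(Km+[S]) = 13.0/15.67 = 0.8296 and 50.7/53.37 = 0.9500.
v₂/v₁ is just their ratio: 0.9500/0.8296 = 1.15.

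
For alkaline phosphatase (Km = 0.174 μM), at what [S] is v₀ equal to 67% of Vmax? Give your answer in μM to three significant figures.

v/Vmax = [S]/(Km+[S]) = 0.67, so [S] = Km·0.67/(1 − 0.67) = 0.174 × 2.030.
[S] = 0.353 μM.

0.353 μM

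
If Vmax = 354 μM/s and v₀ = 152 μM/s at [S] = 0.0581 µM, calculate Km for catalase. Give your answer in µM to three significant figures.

From v = Vmax[S]/(Km+[S]), Km = [S](Vmax − v)/v.
Km = 0.0581 × (354 − 152) / 152 = 11.74/152 = 0.0772 µM.

0.0772 µM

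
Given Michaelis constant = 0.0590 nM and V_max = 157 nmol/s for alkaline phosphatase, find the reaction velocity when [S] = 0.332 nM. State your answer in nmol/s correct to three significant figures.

133 nmol/s

[S]/(Km+[S]) = 0.332/0.3910 = 0.8491, the fractional saturation.
v = 0.8491 × Vmax = 0.8491 × 157 = 133 nmol/s.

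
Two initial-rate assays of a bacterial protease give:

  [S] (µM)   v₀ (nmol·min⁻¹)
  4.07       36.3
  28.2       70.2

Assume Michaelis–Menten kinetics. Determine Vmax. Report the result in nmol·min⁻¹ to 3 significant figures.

83.3 nmol·min⁻¹

From v = Vmax[S]/(Km+[S]), each point gives Vmax = v(Km+[S])/[S].
Equating: 36.3(Km+4.07)/4.07 = 70.2(Km+28.2)/28.2.
8.919·Km + 36.3 = 2.489·Km + 70.2, so (8.919 − 2.489)·Km = 70.2 − 36.3.
Km = 33.90/6.430 = 5.27 µM; then Vmax = 36.3(5.27+4.07)/4.07 = 83.3 nmol·min⁻¹.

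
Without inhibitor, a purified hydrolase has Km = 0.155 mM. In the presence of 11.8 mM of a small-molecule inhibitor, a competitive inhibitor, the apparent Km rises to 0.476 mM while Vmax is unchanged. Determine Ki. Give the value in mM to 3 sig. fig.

Competitive: Km,app = α·Km with α = 1 + [I]/Ki.
α = Km,app/Km = 0.476/0.155 = 3.071.
Since α = 1 + [I]/Ki, [I]/Ki = 3.071 − 1 = 2.071 and Ki = 11.8/2.071 = 5.70 mM.

5.70 mM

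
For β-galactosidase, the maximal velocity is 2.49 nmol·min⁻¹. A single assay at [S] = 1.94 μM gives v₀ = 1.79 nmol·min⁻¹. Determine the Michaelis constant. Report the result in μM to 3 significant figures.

From v = Vmax[S]/(Km+[S]), Km = [S](Vmax − v)/v.
Km = 1.94 × (2.49 − 1.79) / 1.79 = 1.358/1.79 = 0.759 μM.

0.759 μM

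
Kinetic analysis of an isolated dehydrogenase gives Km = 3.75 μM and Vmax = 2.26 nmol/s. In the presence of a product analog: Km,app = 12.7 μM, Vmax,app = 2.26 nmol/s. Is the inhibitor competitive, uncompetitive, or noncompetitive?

competitive

Km increases (3.75 → 12.7 μM) while Vmax is unchanged — the hallmark of competitive inhibition.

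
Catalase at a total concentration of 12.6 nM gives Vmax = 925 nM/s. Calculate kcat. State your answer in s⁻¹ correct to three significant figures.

73.4 s⁻¹

kcat = Vmax/[E]total = 925 nM/s / 12.6 nM = 73.4 s⁻¹.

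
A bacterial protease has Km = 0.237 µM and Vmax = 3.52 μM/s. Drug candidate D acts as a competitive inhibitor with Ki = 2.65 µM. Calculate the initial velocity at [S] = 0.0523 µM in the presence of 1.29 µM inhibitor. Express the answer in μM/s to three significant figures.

With α = 1 + [I]/Ki = 1 + 1.29/2.65 = 1.487, the competitive rate law is v = Vmax[S] / (αKm + [S]).
v = 3.52×0.0523 / (1.487×0.237 + 0.0523) = 0.1841/0.4047 = 0.455 μM/s.

0.455 μM/s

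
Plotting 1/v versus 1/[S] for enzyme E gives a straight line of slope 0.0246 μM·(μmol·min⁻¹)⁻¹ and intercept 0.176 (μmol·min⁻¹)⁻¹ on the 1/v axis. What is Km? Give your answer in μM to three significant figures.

0.140 μM

y-intercept = 1/Vmax ⇒ Vmax = 5.68 μmol·min⁻¹; slope = Km/Vmax ⇒ Km = slope × Vmax.
Km = 0.0246 × 5.68 = 0.140 μM.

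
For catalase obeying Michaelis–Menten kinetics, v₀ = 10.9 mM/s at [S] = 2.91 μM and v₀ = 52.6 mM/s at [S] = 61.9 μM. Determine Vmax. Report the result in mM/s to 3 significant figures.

From v = Vmax[S]/(Km+[S]), each point gives Vmax = v(Km+[S])/[S].
Equating: 10.9(Km+2.91)/2.91 = 52.6(Km+61.9)/61.9.
3.746·Km + 10.9 = 0.8498·Km + 52.6, so (3.746 − 0.8498)·Km = 52.6 − 10.9.
Km = 41.70/2.896 = 14.4 μM; then Vmax = 10.9(14.4+2.91)/2.91 = 64.8 mM/s.

64.8 mM/s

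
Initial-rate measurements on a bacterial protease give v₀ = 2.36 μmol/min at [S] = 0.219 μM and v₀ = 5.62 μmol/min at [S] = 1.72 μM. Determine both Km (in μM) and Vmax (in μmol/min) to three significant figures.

From v = Vmax[S]/(Km+[S]), each point gives Vmax = v(Km+[S])/[S].
Equating: 2.36(Km+0.219)/0.219 = 5.62(Km+1.72)/1.72.
10.78·Km + 2.36 = 3.267·Km + 5.62, so (10.78 − 3.267)·Km = 5.62 − 2.36.
Km = 3.260/7.509 = 0.434 μM; then Vmax = 2.36(0.434+0.219)/0.219 = 7.04 μmol/min.

Km = 0.434 μM; Vmax = 7.04 μmol/min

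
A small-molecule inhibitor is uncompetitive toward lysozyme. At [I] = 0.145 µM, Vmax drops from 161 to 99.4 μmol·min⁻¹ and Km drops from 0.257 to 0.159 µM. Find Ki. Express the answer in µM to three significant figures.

Uncompetitive: Vmax,app = Vmax/α (and Km,app = Km/α) with α = 1 + [I]/Ki.
α = Vmax/Vmax,app = 161/99.4 = 1.620.
Ki = [I]/(α − 1) = 0.145/0.6197 = 0.234 µM.

0.234 µM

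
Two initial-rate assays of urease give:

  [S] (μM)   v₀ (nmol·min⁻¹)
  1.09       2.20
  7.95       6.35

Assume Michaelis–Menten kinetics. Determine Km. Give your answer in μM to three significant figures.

In reciprocal form, 1/v = (Km/Vmax)·(1/[S]) + 1/Vmax. The two points give (1/[S], 1/v) = (0.9174, 0.4545) and (0.1258, 0.1575).
Slope = (0.4545 − 0.1575)/(0.9174 − 0.1258) = 0.3753; intercept = 0.4545 − 0.3753×0.9174 = 0.1103.
Vmax = 1/intercept = 9.07 nmol·min⁻¹; Km = slope × Vmax = 0.3753 × 9.07 = 3.40 μM.

3.40 μM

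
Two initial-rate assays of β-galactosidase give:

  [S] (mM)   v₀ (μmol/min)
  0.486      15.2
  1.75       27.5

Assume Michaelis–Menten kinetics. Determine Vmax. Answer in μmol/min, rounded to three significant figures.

From v = Vmax[S]/(Km+[S]), each point gives Vmax = v(Km+[S])/[S].
Equating: 15.2(Km+0.486)/0.486 = 27.5(Km+1.75)/1.75.
31.28·Km + 15.2 = 15.71·Km + 27.5, so (31.28 − 15.71)·Km = 27.5 − 15.2.
Km = 12.30/15.56 = 0.790 mM; then Vmax = 15.2(0.790+0.486)/0.486 = 39.9 μmol/min.

39.9 μmol/min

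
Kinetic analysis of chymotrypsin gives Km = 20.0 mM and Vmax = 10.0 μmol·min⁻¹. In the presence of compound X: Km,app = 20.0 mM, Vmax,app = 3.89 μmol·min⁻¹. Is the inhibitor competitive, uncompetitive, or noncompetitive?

noncompetitive

Vmax decreases (10.0 → 3.89 μmol·min⁻¹) while Km is unchanged — pure noncompetitive inhibition.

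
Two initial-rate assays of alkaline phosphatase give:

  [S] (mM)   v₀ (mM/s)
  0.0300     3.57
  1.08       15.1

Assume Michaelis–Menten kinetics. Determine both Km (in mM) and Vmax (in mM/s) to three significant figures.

Km = 0.110 mM; Vmax = 16.6 mM/s

From v = Vmax[S]/(Km+[S]), each point gives Vmax = v(Km+[S])/[S].
Equating: 3.57(Km+0.0300)/0.0300 = 15.1(Km+1.08)/1.08.
119.0·Km + 3.57 = 13.98·Km + 15.1, so (119.0 − 13.98)·Km = 15.1 − 3.57.
Km = 11.53/105.0 = 0.110 mM; then Vmax = 3.57(0.110+0.0300)/0.0300 = 16.6 mM/s.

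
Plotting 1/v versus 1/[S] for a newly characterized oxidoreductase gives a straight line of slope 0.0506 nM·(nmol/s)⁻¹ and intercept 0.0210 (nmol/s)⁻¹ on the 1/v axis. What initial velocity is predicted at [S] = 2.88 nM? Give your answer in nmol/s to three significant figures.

25.9 nmol/s

The y-intercept is 1/Vmax, so Vmax = 1/0.0210 = 47.6 nmol/s.
The slope is Km/Vmax, so Km = 0.0506 × 47.6 = 2.41 nM.
Then v = 47.6 × 2.88/(2.41 + 2.88) = 25.9 nmol/s.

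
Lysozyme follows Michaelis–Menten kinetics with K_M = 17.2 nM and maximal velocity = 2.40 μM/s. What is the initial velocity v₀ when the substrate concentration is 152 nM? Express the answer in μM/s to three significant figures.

2.16 μM/s

v = Vmax·[S]/(Km + [S]) = 2.40 × 152 / (17.2 + 152)
  = 364.8 / 169.2 = 2.16 μM/s.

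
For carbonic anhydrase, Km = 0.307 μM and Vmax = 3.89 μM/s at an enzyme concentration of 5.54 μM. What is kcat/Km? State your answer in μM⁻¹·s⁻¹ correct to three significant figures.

kcat = Vmax/[E]total = 3.89/5.54 = 0.702 s⁻¹.
kcat/Km = 0.702/0.307 = 2.29 μM⁻¹·s⁻¹.

2.29 μM⁻¹·s⁻¹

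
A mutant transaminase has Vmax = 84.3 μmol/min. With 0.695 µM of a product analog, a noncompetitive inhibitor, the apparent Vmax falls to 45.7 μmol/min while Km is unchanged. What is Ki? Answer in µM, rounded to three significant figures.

Noncompetitive: Vmax,app = Vmax/α with α = 1 + [I]/Ki.
α = Vmax/Vmax,app = 84.3/45.7 = 1.845.
Since α = 1 + [I]/Ki, [I]/Ki = 1.845 − 1 = 0.8446 and Ki = 0.695/0.8446 = 0.823 µM.

0.823 µM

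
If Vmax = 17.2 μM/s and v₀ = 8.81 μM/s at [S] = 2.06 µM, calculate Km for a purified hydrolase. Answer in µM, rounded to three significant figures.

1.96 µM

v/Vmax = 8.81/17.2 = 0.5122 = [S]/(Km+[S]).
So Km + [S] = [S]/0.5122 = 4.022 µM, giving Km = 4.022 − 2.06 = 1.96 µM.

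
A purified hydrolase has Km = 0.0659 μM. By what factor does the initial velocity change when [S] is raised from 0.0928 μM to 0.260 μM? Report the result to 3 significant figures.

Since Vmax cancels, v₂/v₁ = [S]₂(Km+[S]₁) / [S]₁(Km+[S]₂).
= 0.260×(0.0659+0.0928) / (0.0928×(0.0659+0.260)) = 0.04126/0.03024 = 1.36.

1.36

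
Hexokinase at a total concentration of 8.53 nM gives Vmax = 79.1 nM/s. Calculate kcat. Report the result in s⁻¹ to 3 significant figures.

kcat = Vmax/[E]total = 79.1 nM/s / 8.53 nM = 9.27 s⁻¹.

9.27 s⁻¹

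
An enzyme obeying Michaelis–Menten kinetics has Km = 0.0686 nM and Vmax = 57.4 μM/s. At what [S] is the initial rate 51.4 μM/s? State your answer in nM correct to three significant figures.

The required fractional saturation is v/Vmax = 51.4/57.4 = 0.8955.
Then [S]/(Km+[S]) = 0.8955 ⇒ [S] = 0.0686 × 0.8955/(1 − 0.8955) = 0.588 nM.

0.588 nM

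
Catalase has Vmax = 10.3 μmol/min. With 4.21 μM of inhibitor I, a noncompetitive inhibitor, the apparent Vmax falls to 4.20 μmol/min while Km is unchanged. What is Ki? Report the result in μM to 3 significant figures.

Noncompetitive: Vmax,app = Vmax/α with α = 1 + [I]/Ki.
α = Vmax/Vmax,app = 10.3/4.20 = 2.452.
Ki = [I]/(α − 1) = 4.21/1.452 = 2.90 μM.

2.90 μM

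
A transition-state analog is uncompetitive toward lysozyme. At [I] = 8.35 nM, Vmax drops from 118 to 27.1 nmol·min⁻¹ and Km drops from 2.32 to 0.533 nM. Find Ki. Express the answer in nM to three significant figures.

2.49 nM

Uncompetitive: Vmax,app = Vmax/α (and Km,app = Km/α) with α = 1 + [I]/Ki.
α = Vmax/Vmax,app = 118/27.1 = 4.354.
Ki = [I]/(α − 1) = 8.35/3.354 = 2.49 nM.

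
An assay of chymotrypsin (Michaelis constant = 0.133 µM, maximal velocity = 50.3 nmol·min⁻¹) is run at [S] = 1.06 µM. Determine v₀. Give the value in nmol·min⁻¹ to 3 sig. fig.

v = Vmax·[S]/(Km + [S]) = 50.3 × 1.06 / (0.133 + 1.06)
  = 53.32 / 1.193 = 44.7 nmol·min⁻¹.

44.7 nmol·min⁻¹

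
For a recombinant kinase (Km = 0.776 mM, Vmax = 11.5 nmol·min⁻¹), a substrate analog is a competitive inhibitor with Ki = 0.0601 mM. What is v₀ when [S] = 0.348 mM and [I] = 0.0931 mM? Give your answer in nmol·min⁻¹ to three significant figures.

With α = 1 + [I]/Ki = 1 + 0.0931/0.0601 = 2.549, the competitive rate law is v = Vmax[S] / (αKm + [S]).
v = 11.5×0.348 / (2.549×0.776 + 0.348) = 4.002/2.326 = 1.72 nmol·min⁻¹.

1.72 nmol·min⁻¹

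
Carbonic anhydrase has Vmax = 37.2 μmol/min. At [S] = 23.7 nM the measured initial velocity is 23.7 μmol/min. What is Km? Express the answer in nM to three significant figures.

v/Vmax = 23.7/37.2 = 0.6371 = [S]/(Km+[S]).
So Km + [S] = [S]/0.6371 = 37.20 nM, giving Km = 37.20 − 23.7 = 13.5 nM.

13.5 nM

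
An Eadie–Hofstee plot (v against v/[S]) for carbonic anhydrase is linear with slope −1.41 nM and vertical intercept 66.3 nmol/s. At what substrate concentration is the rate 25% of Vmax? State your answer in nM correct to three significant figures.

The Eadie–Hofstee slope gives Km = 1.41 nM (slope = −Km).
v/Vmax = [S]/(Km+[S]) = 0.25 ⇒ [S] = Km·0.25/(1−0.25) = 1.41 × 0.3333 = 0.470 nM.

0.470 nM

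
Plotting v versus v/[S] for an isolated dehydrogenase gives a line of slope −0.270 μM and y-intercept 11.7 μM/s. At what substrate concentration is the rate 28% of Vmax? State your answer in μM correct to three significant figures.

0.105 μM

The Eadie–Hofstee slope gives Km = 0.270 μM (slope = −Km).
v/Vmax = [S]/(Km+[S]) = 0.28 ⇒ [S] = Km·0.28/(1−0.28) = 0.270 × 0.3889 = 0.105 μM.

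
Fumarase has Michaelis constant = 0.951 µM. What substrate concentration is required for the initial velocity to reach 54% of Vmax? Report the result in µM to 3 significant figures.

v/Vmax = [S]/(Km+[S]) = 0.54, so [S] = Km·0.54/(1 − 0.54) = 0.951 × 1.174.
[S] = 1.12 µM.

1.12 µM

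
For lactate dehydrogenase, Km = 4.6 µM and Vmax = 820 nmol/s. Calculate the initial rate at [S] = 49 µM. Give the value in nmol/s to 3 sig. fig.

v = Vmax·[S]/(Km + [S]) = 820 × 49 / (4.6 + 49)
  = 40180 / 53.60 = 750 nmol/s.

750 nmol/s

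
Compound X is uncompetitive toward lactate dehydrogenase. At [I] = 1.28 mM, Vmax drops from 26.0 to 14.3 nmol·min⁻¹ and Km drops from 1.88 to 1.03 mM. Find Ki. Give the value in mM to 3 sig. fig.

Uncompetitive: Vmax,app = Vmax/α (and Km,app = Km/α) with α = 1 + [I]/Ki.
α = Vmax/Vmax,app = 26.0/14.3 = 1.818.
Ki = [I]/(α − 1) = 1.28/0.8182 = 1.56 mM.

1.56 mM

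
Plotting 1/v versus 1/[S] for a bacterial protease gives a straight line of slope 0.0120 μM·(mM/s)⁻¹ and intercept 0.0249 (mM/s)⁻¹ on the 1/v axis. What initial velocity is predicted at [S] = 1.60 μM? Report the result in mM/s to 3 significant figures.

The y-intercept is 1/Vmax, so Vmax = 1/0.0249 = 40.2 mM/s.
The slope is Km/Vmax, so Km = 0.0120 × 40.2 = 0.482 μM.
Then v = 40.2 × 1.60/(0.482 + 1.60) = 30.9 mM/s.

30.9 mM/s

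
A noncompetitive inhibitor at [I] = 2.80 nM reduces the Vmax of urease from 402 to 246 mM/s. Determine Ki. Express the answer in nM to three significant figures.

Noncompetitive: Vmax,app = Vmax/α with α = 1 + [I]/Ki.
α = Vmax/Vmax,app = 402/246 = 1.634.
Ki = [I]/(α − 1) = 2.80/0.6341 = 4.42 nM.

4.42 nM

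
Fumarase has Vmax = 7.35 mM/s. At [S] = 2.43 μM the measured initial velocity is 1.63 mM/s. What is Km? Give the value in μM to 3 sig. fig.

v/Vmax = 1.63/7.35 = 0.2218 = [S]/(Km+[S]).
So Km + [S] = [S]/0.2218 = 10.96 μM, giving Km = 10.96 − 2.43 = 8.53 μM.

8.53 μM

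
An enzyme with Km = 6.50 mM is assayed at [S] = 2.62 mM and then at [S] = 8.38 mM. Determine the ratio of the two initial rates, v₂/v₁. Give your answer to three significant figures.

The fractional saturations are [S]/(Km+[S]) = 2.62/9.120 = 0.2873 and 8.38/14.88 = 0.5632.
v₂/v₁ is just their ratio: 0.5632/0.2873 = 1.96.

1.96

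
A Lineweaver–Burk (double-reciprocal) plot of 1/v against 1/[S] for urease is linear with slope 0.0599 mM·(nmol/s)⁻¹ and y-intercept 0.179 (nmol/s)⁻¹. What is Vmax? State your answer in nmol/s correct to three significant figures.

5.59 nmol/s

The y-intercept of a Lineweaver–Burk plot equals 1/Vmax, so Vmax = 1/0.179 = 5.59 nmol/s.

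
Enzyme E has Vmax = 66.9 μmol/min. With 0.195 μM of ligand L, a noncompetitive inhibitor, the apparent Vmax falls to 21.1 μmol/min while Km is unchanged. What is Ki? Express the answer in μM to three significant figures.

Noncompetitive: Vmax,app = Vmax/α with α = 1 + [I]/Ki.
α = Vmax/Vmax,app = 66.9/21.1 = 3.171.
Since α = 1 + [I]/Ki, [I]/Ki = 3.171 − 1 = 2.171 and Ki = 0.195/2.171 = 0.0898 μM.

0.0898 μM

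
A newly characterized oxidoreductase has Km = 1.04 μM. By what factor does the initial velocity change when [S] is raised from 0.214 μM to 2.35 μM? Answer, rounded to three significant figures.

4.06

Since Vmax cancels, v₂/v₁ = [S]₂(Km+[S]₁) / [S]₁(Km+[S]₂).
= 2.35×(1.04+0.214) / (0.214×(1.04+2.35)) = 2.947/0.7255 = 4.06.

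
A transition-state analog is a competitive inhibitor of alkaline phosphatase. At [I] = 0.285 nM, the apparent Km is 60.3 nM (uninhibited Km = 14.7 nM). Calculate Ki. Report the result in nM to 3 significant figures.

Competitive: Km,app = α·Km with α = 1 + [I]/Ki.
α = Km,app/Km = 60.3/14.7 = 4.102.
Ki = [I]/(α − 1) = 0.285/3.102 = 0.0919 nM.

0.0919 nM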